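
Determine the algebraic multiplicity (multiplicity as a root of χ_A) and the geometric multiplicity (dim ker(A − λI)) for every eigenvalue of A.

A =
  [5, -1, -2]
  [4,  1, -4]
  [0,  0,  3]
λ = 3: alg = 3, geom = 2

Step 1 — factor the characteristic polynomial to read off the algebraic multiplicities:
  χ_A(x) = (x - 3)^3

Step 2 — compute geometric multiplicities via the rank-nullity identity g(λ) = n − rank(A − λI):
  rank(A − (3)·I) = 1, so dim ker(A − (3)·I) = n − 1 = 2

Summary:
  λ = 3: algebraic multiplicity = 3, geometric multiplicity = 2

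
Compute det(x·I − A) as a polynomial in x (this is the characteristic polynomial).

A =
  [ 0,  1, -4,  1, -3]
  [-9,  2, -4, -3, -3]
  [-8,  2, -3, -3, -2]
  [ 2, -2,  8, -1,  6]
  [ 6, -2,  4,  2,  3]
x^5 - x^4 - 2*x^3 + 2*x^2 + x - 1

Expanding det(x·I − A) (e.g. by cofactor expansion or by noting that A is similar to its Jordan form J, which has the same characteristic polynomial as A) gives
  χ_A(x) = x^5 - x^4 - 2*x^3 + 2*x^2 + x - 1
which factors as (x - 1)^3*(x + 1)^2. The eigenvalues (with algebraic multiplicities) are λ = -1 with multiplicity 2, λ = 1 with multiplicity 3.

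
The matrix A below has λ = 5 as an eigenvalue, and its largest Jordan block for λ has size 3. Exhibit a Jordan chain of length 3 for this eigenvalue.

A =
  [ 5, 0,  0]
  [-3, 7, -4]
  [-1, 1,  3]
A Jordan chain for λ = 5 of length 3:
v_1 = (0, -2, -1)ᵀ
v_2 = (0, -3, -1)ᵀ
v_3 = (1, 0, 0)ᵀ

Let N = A − (5)·I. We want v_3 with N^3 v_3 = 0 but N^2 v_3 ≠ 0; then v_{j-1} := N · v_j for j = 3, …, 2.

Pick v_3 = (1, 0, 0)ᵀ.
Then v_2 = N · v_3 = (0, -3, -1)ᵀ.
Then v_1 = N · v_2 = (0, -2, -1)ᵀ.

Sanity check: (A − (5)·I) v_1 = (0, 0, 0)ᵀ = 0. ✓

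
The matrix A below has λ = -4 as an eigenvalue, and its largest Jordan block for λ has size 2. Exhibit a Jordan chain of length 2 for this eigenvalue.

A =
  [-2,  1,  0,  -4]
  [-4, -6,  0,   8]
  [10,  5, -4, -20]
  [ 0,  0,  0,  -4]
A Jordan chain for λ = -4 of length 2:
v_1 = (2, -4, 10, 0)ᵀ
v_2 = (1, 0, 0, 0)ᵀ

Let N = A − (-4)·I. We want v_2 with N^2 v_2 = 0 but N^1 v_2 ≠ 0; then v_{j-1} := N · v_j for j = 2, …, 2.

Pick v_2 = (1, 0, 0, 0)ᵀ.
Then v_1 = N · v_2 = (2, -4, 10, 0)ᵀ.

Sanity check: (A − (-4)·I) v_1 = (0, 0, 0, 0)ᵀ = 0. ✓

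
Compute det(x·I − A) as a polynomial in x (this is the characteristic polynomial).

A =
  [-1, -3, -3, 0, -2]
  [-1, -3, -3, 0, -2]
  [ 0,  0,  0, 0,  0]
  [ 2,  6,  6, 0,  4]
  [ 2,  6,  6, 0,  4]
x^5

Expanding det(x·I − A) (e.g. by cofactor expansion or by noting that A is similar to its Jordan form J, which has the same characteristic polynomial as A) gives
  χ_A(x) = x^5
which factors as x^5. The eigenvalues (with algebraic multiplicities) are λ = 0 with multiplicity 5.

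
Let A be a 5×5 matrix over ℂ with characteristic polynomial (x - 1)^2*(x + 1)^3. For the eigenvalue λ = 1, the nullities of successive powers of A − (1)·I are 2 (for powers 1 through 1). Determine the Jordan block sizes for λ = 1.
Block sizes for λ = 1: [1, 1]

From the dimensions of kernels of powers, the number of Jordan blocks of size at least j is d_j − d_{j−1} where d_j = dim ker(N^j) (with d_0 = 0). Computing the differences gives [2].
The number of blocks of size exactly k is (#blocks of size ≥ k) − (#blocks of size ≥ k + 1), so the partition is: 2 block(s) of size 1.
In nonincreasing order the block sizes are [1, 1].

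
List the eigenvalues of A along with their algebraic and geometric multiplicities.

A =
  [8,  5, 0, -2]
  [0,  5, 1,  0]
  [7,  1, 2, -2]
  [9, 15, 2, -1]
λ = 3: alg = 3, geom = 1; λ = 5: alg = 1, geom = 1

Step 1 — factor the characteristic polynomial to read off the algebraic multiplicities:
  χ_A(x) = (x - 5)*(x - 3)^3

Step 2 — compute geometric multiplicities via the rank-nullity identity g(λ) = n − rank(A − λI):
  rank(A − (3)·I) = 3, so dim ker(A − (3)·I) = n − 3 = 1
  rank(A − (5)·I) = 3, so dim ker(A − (5)·I) = n − 3 = 1

Summary:
  λ = 3: algebraic multiplicity = 3, geometric multiplicity = 1
  λ = 5: algebraic multiplicity = 1, geometric multiplicity = 1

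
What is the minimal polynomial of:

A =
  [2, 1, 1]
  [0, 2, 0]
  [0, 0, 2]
x^2 - 4*x + 4

The characteristic polynomial is χ_A(x) = (x - 2)^3, so the eigenvalues are known. The minimal polynomial is
  m_A(x) = Π_λ (x − λ)^{k_λ}
where k_λ is the size of the *largest* Jordan block for λ (equivalently, the smallest k with (A − λI)^k v = 0 for every generalised eigenvector v of λ).

  λ = 2: largest Jordan block has size 2, contributing (x − 2)^2

So m_A(x) = (x - 2)^2 = x^2 - 4*x + 4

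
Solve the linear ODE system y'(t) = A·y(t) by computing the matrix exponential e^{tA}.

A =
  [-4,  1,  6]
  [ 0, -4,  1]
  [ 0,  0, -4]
e^{tA} =
  [exp(-4*t), t*exp(-4*t), t^2*exp(-4*t)/2 + 6*t*exp(-4*t)]
  [0, exp(-4*t), t*exp(-4*t)]
  [0, 0, exp(-4*t)]

Strategy: write A = P · J · P⁻¹ where J is a Jordan canonical form, so e^{tA} = P · e^{tJ} · P⁻¹, and e^{tJ} can be computed block-by-block.

A has Jordan form
J =
  [-4,  1,  0]
  [ 0, -4,  1]
  [ 0,  0, -4]
(up to reordering of blocks).

Per-block formulas:
  For a 3×3 Jordan block J_3(-4): exp(t · J_3(-4)) = e^(-4t)·(I + t·N + (t^2/2)·N^2), where N is the 3×3 nilpotent shift.

After assembling e^{tJ} and conjugating by P, we get:

e^{tA} =
  [exp(-4*t), t*exp(-4*t), t^2*exp(-4*t)/2 + 6*t*exp(-4*t)]
  [0, exp(-4*t), t*exp(-4*t)]
  [0, 0, exp(-4*t)]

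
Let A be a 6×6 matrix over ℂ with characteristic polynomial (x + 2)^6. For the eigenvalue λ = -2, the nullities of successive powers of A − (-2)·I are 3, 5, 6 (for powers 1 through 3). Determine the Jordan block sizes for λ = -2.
Block sizes for λ = -2: [3, 2, 1]

From the dimensions of kernels of powers, the number of Jordan blocks of size at least j is d_j − d_{j−1} where d_j = dim ker(N^j) (with d_0 = 0). Computing the differences gives [3, 2, 1].
The number of blocks of size exactly k is (#blocks of size ≥ k) − (#blocks of size ≥ k + 1), so the partition is: 1 block(s) of size 1, 1 block(s) of size 2, 1 block(s) of size 3.
In nonincreasing order the block sizes are [3, 2, 1].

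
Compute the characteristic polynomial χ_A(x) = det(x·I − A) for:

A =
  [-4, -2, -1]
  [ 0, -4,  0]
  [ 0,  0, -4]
x^3 + 12*x^2 + 48*x + 64

Expanding det(x·I − A) (e.g. by cofactor expansion or by noting that A is similar to its Jordan form J, which has the same characteristic polynomial as A) gives
  χ_A(x) = x^3 + 12*x^2 + 48*x + 64
which factors as (x + 4)^3. The eigenvalues (with algebraic multiplicities) are λ = -4 with multiplicity 3.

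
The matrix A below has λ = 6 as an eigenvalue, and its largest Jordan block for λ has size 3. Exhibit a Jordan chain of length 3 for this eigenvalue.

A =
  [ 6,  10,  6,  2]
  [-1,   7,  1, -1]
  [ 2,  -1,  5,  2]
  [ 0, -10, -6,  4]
A Jordan chain for λ = 6 of length 3:
v_1 = (2, 1, -1, -2)ᵀ
v_2 = (0, -1, 2, 0)ᵀ
v_3 = (1, 0, 0, 0)ᵀ

Let N = A − (6)·I. We want v_3 with N^3 v_3 = 0 but N^2 v_3 ≠ 0; then v_{j-1} := N · v_j for j = 3, …, 2.

Pick v_3 = (1, 0, 0, 0)ᵀ.
Then v_2 = N · v_3 = (0, -1, 2, 0)ᵀ.
Then v_1 = N · v_2 = (2, 1, -1, -2)ᵀ.

Sanity check: (A − (6)·I) v_1 = (0, 0, 0, 0)ᵀ = 0. ✓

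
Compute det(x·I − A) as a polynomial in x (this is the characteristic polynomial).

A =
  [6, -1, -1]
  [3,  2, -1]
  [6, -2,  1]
x^3 - 9*x^2 + 27*x - 27

Expanding det(x·I − A) (e.g. by cofactor expansion or by noting that A is similar to its Jordan form J, which has the same characteristic polynomial as A) gives
  χ_A(x) = x^3 - 9*x^2 + 27*x - 27
which factors as (x - 3)^3. The eigenvalues (with algebraic multiplicities) are λ = 3 with multiplicity 3.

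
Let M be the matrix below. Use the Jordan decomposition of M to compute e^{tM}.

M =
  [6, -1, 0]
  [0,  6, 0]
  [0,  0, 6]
e^{tM} =
  [exp(6*t), -t*exp(6*t), 0]
  [0, exp(6*t), 0]
  [0, 0, exp(6*t)]

Strategy: write M = P · J · P⁻¹ where J is a Jordan canonical form, so e^{tM} = P · e^{tJ} · P⁻¹, and e^{tJ} can be computed block-by-block.

M has Jordan form
J =
  [6, 1, 0]
  [0, 6, 0]
  [0, 0, 6]
(up to reordering of blocks).

Per-block formulas:
  For a 1×1 block at λ = 6: exp(t · [6]) = [e^(6t)].
  For a 2×2 Jordan block J_2(6): exp(t · J_2(6)) = e^(6t)·(I + t·N), where N is the 2×2 nilpotent shift.

After assembling e^{tJ} and conjugating by P, we get:

e^{tM} =
  [exp(6*t), -t*exp(6*t), 0]
  [0, exp(6*t), 0]
  [0, 0, exp(6*t)]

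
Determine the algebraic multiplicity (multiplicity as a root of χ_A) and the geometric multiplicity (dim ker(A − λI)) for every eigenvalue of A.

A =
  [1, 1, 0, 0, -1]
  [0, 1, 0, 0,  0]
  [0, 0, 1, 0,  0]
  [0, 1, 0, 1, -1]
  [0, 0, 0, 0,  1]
λ = 1: alg = 5, geom = 4

Step 1 — factor the characteristic polynomial to read off the algebraic multiplicities:
  χ_A(x) = (x - 1)^5

Step 2 — compute geometric multiplicities via the rank-nullity identity g(λ) = n − rank(A − λI):
  rank(A − (1)·I) = 1, so dim ker(A − (1)·I) = n − 1 = 4

Summary:
  λ = 1: algebraic multiplicity = 5, geometric multiplicity = 4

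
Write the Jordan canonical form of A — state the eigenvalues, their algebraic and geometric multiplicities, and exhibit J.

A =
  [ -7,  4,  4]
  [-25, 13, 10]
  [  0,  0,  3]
J_2(3) ⊕ J_1(3)

The characteristic polynomial is
  det(x·I − A) = x^3 - 9*x^2 + 27*x - 27 = (x - 3)^3

Eigenvalues and multiplicities (the geometric multiplicity of λ is n − rank(A − λI), which equals the number of Jordan blocks for λ):
  λ = 3: algebraic multiplicity = 3, geometric multiplicity = 2

Determining the block sizes for each eigenvalue:
  λ = 3: 2 blocks summing to 3 forces exactly one block of size 2 and the rest size 1 → block sizes [2, 1]

Assembling the blocks gives a Jordan form
J =
  [3, 1, 0]
  [0, 3, 0]
  [0, 0, 3]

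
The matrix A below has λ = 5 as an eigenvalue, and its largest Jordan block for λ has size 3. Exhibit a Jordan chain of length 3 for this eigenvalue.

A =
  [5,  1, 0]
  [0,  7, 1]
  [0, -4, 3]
A Jordan chain for λ = 5 of length 3:
v_1 = (2, 0, 0)ᵀ
v_2 = (1, 2, -4)ᵀ
v_3 = (0, 1, 0)ᵀ

Let N = A − (5)·I. We want v_3 with N^3 v_3 = 0 but N^2 v_3 ≠ 0; then v_{j-1} := N · v_j for j = 3, …, 2.

Pick v_3 = (0, 1, 0)ᵀ.
Then v_2 = N · v_3 = (1, 2, -4)ᵀ.
Then v_1 = N · v_2 = (2, 0, 0)ᵀ.

Sanity check: (A − (5)·I) v_1 = (0, 0, 0)ᵀ = 0. ✓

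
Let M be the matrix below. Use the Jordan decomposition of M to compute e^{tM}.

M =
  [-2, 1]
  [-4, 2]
e^{tM} =
  [1 - 2*t, t]
  [-4*t, 2*t + 1]

Strategy: write M = P · J · P⁻¹ where J is a Jordan canonical form, so e^{tM} = P · e^{tJ} · P⁻¹, and e^{tJ} can be computed block-by-block.

M has Jordan form
J =
  [0, 1]
  [0, 0]
(up to reordering of blocks).

Per-block formulas:
  For a 2×2 Jordan block J_2(0): exp(t · J_2(0)) = e^(0t)·(I + t·N), where N is the 2×2 nilpotent shift.

After assembling e^{tJ} and conjugating by P, we get:

e^{tM} =
  [1 - 2*t, t]
  [-4*t, 2*t + 1]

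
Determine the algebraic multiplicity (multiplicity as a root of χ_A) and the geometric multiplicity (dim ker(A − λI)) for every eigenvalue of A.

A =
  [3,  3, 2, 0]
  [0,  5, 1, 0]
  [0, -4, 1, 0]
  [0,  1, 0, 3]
λ = 3: alg = 4, geom = 2

Step 1 — factor the characteristic polynomial to read off the algebraic multiplicities:
  χ_A(x) = (x - 3)^4

Step 2 — compute geometric multiplicities via the rank-nullity identity g(λ) = n − rank(A − λI):
  rank(A − (3)·I) = 2, so dim ker(A − (3)·I) = n − 2 = 2

Summary:
  λ = 3: algebraic multiplicity = 4, geometric multiplicity = 2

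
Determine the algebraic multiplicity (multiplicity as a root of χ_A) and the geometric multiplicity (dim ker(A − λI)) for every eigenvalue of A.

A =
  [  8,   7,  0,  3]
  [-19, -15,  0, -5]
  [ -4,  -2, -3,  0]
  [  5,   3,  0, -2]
λ = -3: alg = 4, geom = 2

Step 1 — factor the characteristic polynomial to read off the algebraic multiplicities:
  χ_A(x) = (x + 3)^4

Step 2 — compute geometric multiplicities via the rank-nullity identity g(λ) = n − rank(A − λI):
  rank(A − (-3)·I) = 2, so dim ker(A − (-3)·I) = n − 2 = 2

Summary:
  λ = -3: algebraic multiplicity = 4, geometric multiplicity = 2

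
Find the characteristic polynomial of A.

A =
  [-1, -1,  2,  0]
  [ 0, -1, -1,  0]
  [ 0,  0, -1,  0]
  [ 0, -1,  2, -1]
x^4 + 4*x^3 + 6*x^2 + 4*x + 1

Expanding det(x·I − A) (e.g. by cofactor expansion or by noting that A is similar to its Jordan form J, which has the same characteristic polynomial as A) gives
  χ_A(x) = x^4 + 4*x^3 + 6*x^2 + 4*x + 1
which factors as (x + 1)^4. The eigenvalues (with algebraic multiplicities) are λ = -1 with multiplicity 4.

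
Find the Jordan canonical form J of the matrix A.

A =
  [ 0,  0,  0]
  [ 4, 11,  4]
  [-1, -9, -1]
J_1(0) ⊕ J_2(5)

The characteristic polynomial is
  det(x·I − A) = x^3 - 10*x^2 + 25*x = x*(x - 5)^2

Eigenvalues and multiplicities (the geometric multiplicity of λ is n − rank(A − λI), which equals the number of Jordan blocks for λ):
  λ = 0: algebraic multiplicity = 1, geometric multiplicity = 1
  λ = 5: algebraic multiplicity = 2, geometric multiplicity = 1

Determining the block sizes for each eigenvalue:
  λ = 0: one block (gm = 1), so the single block has size am = 1 → block sizes [1]
  λ = 5: one block (gm = 1), so the single block has size am = 2 → block sizes [2]

Assembling the blocks gives a Jordan form
J =
  [0, 0, 0]
  [0, 5, 1]
  [0, 0, 5]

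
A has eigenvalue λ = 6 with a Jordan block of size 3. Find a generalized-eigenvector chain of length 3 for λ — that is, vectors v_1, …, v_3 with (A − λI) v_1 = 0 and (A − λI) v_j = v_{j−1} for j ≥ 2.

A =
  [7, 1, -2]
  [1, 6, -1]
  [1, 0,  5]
A Jordan chain for λ = 6 of length 3:
v_1 = (1, 1, 1)ᵀ
v_2 = (1, 0, 0)ᵀ
v_3 = (0, 1, 0)ᵀ

Let N = A − (6)·I. We want v_3 with N^3 v_3 = 0 but N^2 v_3 ≠ 0; then v_{j-1} := N · v_j for j = 3, …, 2.

Pick v_3 = (0, 1, 0)ᵀ.
Then v_2 = N · v_3 = (1, 0, 0)ᵀ.
Then v_1 = N · v_2 = (1, 1, 1)ᵀ.

Sanity check: (A − (6)·I) v_1 = (0, 0, 0)ᵀ = 0. ✓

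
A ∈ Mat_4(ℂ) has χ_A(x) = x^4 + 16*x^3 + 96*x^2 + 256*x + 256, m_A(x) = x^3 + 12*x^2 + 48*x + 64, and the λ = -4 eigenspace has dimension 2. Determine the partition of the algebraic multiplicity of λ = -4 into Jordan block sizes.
Block sizes for λ = -4: [3, 1]

Step 1 — from the characteristic polynomial, algebraic multiplicity of λ = -4 is 4. From dim ker(A − (-4)·I) = 2, there are exactly 2 Jordan blocks for λ = -4.
Step 2 — from the minimal polynomial, the factor (x + 4)^3 tells us the largest block for λ = -4 has size 3.
Step 3 — with total size 4, 2 blocks, and largest block 3, the block sizes (in nonincreasing order) are [3, 1].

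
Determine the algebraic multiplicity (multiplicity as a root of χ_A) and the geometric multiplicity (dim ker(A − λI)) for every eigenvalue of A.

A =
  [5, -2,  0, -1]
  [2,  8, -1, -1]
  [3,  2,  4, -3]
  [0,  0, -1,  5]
λ = 4: alg = 1, geom = 1; λ = 6: alg = 3, geom = 1

Step 1 — factor the characteristic polynomial to read off the algebraic multiplicities:
  χ_A(x) = (x - 6)^3*(x - 4)

Step 2 — compute geometric multiplicities via the rank-nullity identity g(λ) = n − rank(A − λI):
  rank(A − (4)·I) = 3, so dim ker(A − (4)·I) = n − 3 = 1
  rank(A − (6)·I) = 3, so dim ker(A − (6)·I) = n − 3 = 1

Summary:
  λ = 4: algebraic multiplicity = 1, geometric multiplicity = 1
  λ = 6: algebraic multiplicity = 3, geometric multiplicity = 1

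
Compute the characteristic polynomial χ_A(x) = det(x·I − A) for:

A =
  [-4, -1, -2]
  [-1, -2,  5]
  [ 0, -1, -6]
x^3 + 12*x^2 + 48*x + 64

Expanding det(x·I − A) (e.g. by cofactor expansion or by noting that A is similar to its Jordan form J, which has the same characteristic polynomial as A) gives
  χ_A(x) = x^3 + 12*x^2 + 48*x + 64
which factors as (x + 4)^3. The eigenvalues (with algebraic multiplicities) are λ = -4 with multiplicity 3.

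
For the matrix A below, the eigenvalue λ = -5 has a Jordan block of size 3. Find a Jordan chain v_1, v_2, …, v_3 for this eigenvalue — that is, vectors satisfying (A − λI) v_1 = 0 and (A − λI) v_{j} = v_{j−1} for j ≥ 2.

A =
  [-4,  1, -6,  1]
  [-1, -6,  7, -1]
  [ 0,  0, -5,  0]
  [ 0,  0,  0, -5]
A Jordan chain for λ = -5 of length 3:
v_1 = (1, -1, 0, 0)ᵀ
v_2 = (-6, 7, 0, 0)ᵀ
v_3 = (0, 0, 1, 0)ᵀ

Let N = A − (-5)·I. We want v_3 with N^3 v_3 = 0 but N^2 v_3 ≠ 0; then v_{j-1} := N · v_j for j = 3, …, 2.

Pick v_3 = (0, 0, 1, 0)ᵀ.
Then v_2 = N · v_3 = (-6, 7, 0, 0)ᵀ.
Then v_1 = N · v_2 = (1, -1, 0, 0)ᵀ.

Sanity check: (A − (-5)·I) v_1 = (0, 0, 0, 0)ᵀ = 0. ✓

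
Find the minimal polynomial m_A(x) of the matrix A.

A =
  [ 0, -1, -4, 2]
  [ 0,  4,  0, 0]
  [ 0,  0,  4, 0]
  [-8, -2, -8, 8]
x^2 - 8*x + 16

The characteristic polynomial is χ_A(x) = (x - 4)^4, so the eigenvalues are known. The minimal polynomial is
  m_A(x) = Π_λ (x − λ)^{k_λ}
where k_λ is the size of the *largest* Jordan block for λ (equivalently, the smallest k with (A − λI)^k v = 0 for every generalised eigenvector v of λ).

  λ = 4: largest Jordan block has size 2, contributing (x − 4)^2

So m_A(x) = (x - 4)^2 = x^2 - 8*x + 16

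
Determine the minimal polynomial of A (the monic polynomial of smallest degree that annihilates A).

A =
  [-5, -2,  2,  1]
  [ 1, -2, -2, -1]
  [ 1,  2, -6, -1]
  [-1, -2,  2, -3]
x^2 + 8*x + 16

The characteristic polynomial is χ_A(x) = (x + 4)^4, so the eigenvalues are known. The minimal polynomial is
  m_A(x) = Π_λ (x − λ)^{k_λ}
where k_λ is the size of the *largest* Jordan block for λ (equivalently, the smallest k with (A − λI)^k v = 0 for every generalised eigenvector v of λ).

  λ = -4: largest Jordan block has size 2, contributing (x + 4)^2

So m_A(x) = (x + 4)^2 = x^2 + 8*x + 16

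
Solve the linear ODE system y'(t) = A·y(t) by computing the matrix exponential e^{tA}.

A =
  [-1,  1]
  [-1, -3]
e^{tA} =
  [t*exp(-2*t) + exp(-2*t), t*exp(-2*t)]
  [-t*exp(-2*t), -t*exp(-2*t) + exp(-2*t)]

Strategy: write A = P · J · P⁻¹ where J is a Jordan canonical form, so e^{tA} = P · e^{tJ} · P⁻¹, and e^{tJ} can be computed block-by-block.

A has Jordan form
J =
  [-2,  1]
  [ 0, -2]
(up to reordering of blocks).

Per-block formulas:
  For a 2×2 Jordan block J_2(-2): exp(t · J_2(-2)) = e^(-2t)·(I + t·N), where N is the 2×2 nilpotent shift.

After assembling e^{tJ} and conjugating by P, we get:

e^{tA} =
  [t*exp(-2*t) + exp(-2*t), t*exp(-2*t)]
  [-t*exp(-2*t), -t*exp(-2*t) + exp(-2*t)]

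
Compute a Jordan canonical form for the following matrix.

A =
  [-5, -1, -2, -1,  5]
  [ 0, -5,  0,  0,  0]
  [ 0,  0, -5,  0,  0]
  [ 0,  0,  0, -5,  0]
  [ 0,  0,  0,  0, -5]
J_2(-5) ⊕ J_1(-5) ⊕ J_1(-5) ⊕ J_1(-5)

The characteristic polynomial is
  det(x·I − A) = x^5 + 25*x^4 + 250*x^3 + 1250*x^2 + 3125*x + 3125 = (x + 5)^5

Eigenvalues and multiplicities (the geometric multiplicity of λ is n − rank(A − λI), which equals the number of Jordan blocks for λ):
  λ = -5: algebraic multiplicity = 5, geometric multiplicity = 4

Determining the block sizes for each eigenvalue:
  λ = -5: 4 blocks summing to 5 forces exactly one block of size 2 and the rest size 1 → block sizes [2, 1, 1, 1]

Assembling the blocks gives a Jordan form
J =
  [-5,  1,  0,  0,  0]
  [ 0, -5,  0,  0,  0]
  [ 0,  0, -5,  0,  0]
  [ 0,  0,  0, -5,  0]
  [ 0,  0,  0,  0, -5]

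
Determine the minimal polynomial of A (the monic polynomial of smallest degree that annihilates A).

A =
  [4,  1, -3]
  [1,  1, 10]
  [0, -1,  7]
x^3 - 12*x^2 + 48*x - 64

The characteristic polynomial is χ_A(x) = (x - 4)^3, so the eigenvalues are known. The minimal polynomial is
  m_A(x) = Π_λ (x − λ)^{k_λ}
where k_λ is the size of the *largest* Jordan block for λ (equivalently, the smallest k with (A − λI)^k v = 0 for every generalised eigenvector v of λ).

  λ = 4: largest Jordan block has size 3, contributing (x − 4)^3

So m_A(x) = (x - 4)^3 = x^3 - 12*x^2 + 48*x - 64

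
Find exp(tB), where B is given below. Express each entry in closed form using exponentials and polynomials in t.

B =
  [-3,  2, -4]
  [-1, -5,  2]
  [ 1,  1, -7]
e^{tB} =
  [-t^2*exp(-5*t) + 2*t*exp(-5*t) + exp(-5*t), 2*t*exp(-5*t), 2*t^2*exp(-5*t) - 4*t*exp(-5*t)]
  [-t*exp(-5*t), exp(-5*t), 2*t*exp(-5*t)]
  [-t^2*exp(-5*t)/2 + t*exp(-5*t), t*exp(-5*t), t^2*exp(-5*t) - 2*t*exp(-5*t) + exp(-5*t)]

Strategy: write B = P · J · P⁻¹ where J is a Jordan canonical form, so e^{tB} = P · e^{tJ} · P⁻¹, and e^{tJ} can be computed block-by-block.

B has Jordan form
J =
  [-5,  1,  0]
  [ 0, -5,  1]
  [ 0,  0, -5]
(up to reordering of blocks).

Per-block formulas:
  For a 3×3 Jordan block J_3(-5): exp(t · J_3(-5)) = e^(-5t)·(I + t·N + (t^2/2)·N^2), where N is the 3×3 nilpotent shift.

After assembling e^{tJ} and conjugating by P, we get:

e^{tB} =
  [-t^2*exp(-5*t) + 2*t*exp(-5*t) + exp(-5*t), 2*t*exp(-5*t), 2*t^2*exp(-5*t) - 4*t*exp(-5*t)]
  [-t*exp(-5*t), exp(-5*t), 2*t*exp(-5*t)]
  [-t^2*exp(-5*t)/2 + t*exp(-5*t), t*exp(-5*t), t^2*exp(-5*t) - 2*t*exp(-5*t) + exp(-5*t)]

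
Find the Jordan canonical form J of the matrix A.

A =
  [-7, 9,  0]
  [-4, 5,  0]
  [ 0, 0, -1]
J_2(-1) ⊕ J_1(-1)

The characteristic polynomial is
  det(x·I − A) = x^3 + 3*x^2 + 3*x + 1 = (x + 1)^3

Eigenvalues and multiplicities (the geometric multiplicity of λ is n − rank(A − λI), which equals the number of Jordan blocks for λ):
  λ = -1: algebraic multiplicity = 3, geometric multiplicity = 2

Determining the block sizes for each eigenvalue:
  λ = -1: 2 blocks summing to 3 forces exactly one block of size 2 and the rest size 1 → block sizes [2, 1]

Assembling the blocks gives a Jordan form
J =
  [-1,  1,  0]
  [ 0, -1,  0]
  [ 0,  0, -1]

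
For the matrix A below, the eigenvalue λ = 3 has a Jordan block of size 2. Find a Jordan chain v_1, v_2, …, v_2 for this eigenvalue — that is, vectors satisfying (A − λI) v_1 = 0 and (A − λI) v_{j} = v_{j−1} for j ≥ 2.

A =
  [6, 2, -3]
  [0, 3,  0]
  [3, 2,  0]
A Jordan chain for λ = 3 of length 2:
v_1 = (3, 0, 3)ᵀ
v_2 = (1, 0, 0)ᵀ

Let N = A − (3)·I. We want v_2 with N^2 v_2 = 0 but N^1 v_2 ≠ 0; then v_{j-1} := N · v_j for j = 2, …, 2.

Pick v_2 = (1, 0, 0)ᵀ.
Then v_1 = N · v_2 = (3, 0, 3)ᵀ.

Sanity check: (A − (3)·I) v_1 = (0, 0, 0)ᵀ = 0. ✓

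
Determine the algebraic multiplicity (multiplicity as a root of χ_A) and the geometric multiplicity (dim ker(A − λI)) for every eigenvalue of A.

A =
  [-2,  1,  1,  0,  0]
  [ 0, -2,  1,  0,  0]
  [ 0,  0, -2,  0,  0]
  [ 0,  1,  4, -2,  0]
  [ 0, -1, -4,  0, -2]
λ = -2: alg = 5, geom = 3

Step 1 — factor the characteristic polynomial to read off the algebraic multiplicities:
  χ_A(x) = (x + 2)^5

Step 2 — compute geometric multiplicities via the rank-nullity identity g(λ) = n − rank(A − λI):
  rank(A − (-2)·I) = 2, so dim ker(A − (-2)·I) = n − 2 = 3

Summary:
  λ = -2: algebraic multiplicity = 5, geometric multiplicity = 3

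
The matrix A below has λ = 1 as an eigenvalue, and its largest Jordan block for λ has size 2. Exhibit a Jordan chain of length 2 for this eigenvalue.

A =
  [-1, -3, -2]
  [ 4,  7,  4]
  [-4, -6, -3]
A Jordan chain for λ = 1 of length 2:
v_1 = (-2, 4, -4)ᵀ
v_2 = (1, 0, 0)ᵀ

Let N = A − (1)·I. We want v_2 with N^2 v_2 = 0 but N^1 v_2 ≠ 0; then v_{j-1} := N · v_j for j = 2, …, 2.

Pick v_2 = (1, 0, 0)ᵀ.
Then v_1 = N · v_2 = (-2, 4, -4)ᵀ.

Sanity check: (A − (1)·I) v_1 = (0, 0, 0)ᵀ = 0. ✓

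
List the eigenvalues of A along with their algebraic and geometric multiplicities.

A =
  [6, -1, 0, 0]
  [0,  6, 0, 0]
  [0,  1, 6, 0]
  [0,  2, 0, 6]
λ = 6: alg = 4, geom = 3

Step 1 — factor the characteristic polynomial to read off the algebraic multiplicities:
  χ_A(x) = (x - 6)^4

Step 2 — compute geometric multiplicities via the rank-nullity identity g(λ) = n − rank(A − λI):
  rank(A − (6)·I) = 1, so dim ker(A − (6)·I) = n − 1 = 3

Summary:
  λ = 6: algebraic multiplicity = 4, geometric multiplicity = 3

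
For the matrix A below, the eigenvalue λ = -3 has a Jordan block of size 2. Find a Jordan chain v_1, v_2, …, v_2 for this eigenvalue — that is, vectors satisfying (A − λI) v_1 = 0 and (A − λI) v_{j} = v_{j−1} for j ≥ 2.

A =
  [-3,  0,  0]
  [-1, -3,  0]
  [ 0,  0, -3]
A Jordan chain for λ = -3 of length 2:
v_1 = (0, -1, 0)ᵀ
v_2 = (1, 0, 0)ᵀ

Let N = A − (-3)·I. We want v_2 with N^2 v_2 = 0 but N^1 v_2 ≠ 0; then v_{j-1} := N · v_j for j = 2, …, 2.

Pick v_2 = (1, 0, 0)ᵀ.
Then v_1 = N · v_2 = (0, -1, 0)ᵀ.

Sanity check: (A − (-3)·I) v_1 = (0, 0, 0)ᵀ = 0. ✓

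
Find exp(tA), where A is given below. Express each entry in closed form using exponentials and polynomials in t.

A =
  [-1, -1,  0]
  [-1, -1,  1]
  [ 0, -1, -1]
e^{tA} =
  [t^2*exp(-t)/2 + exp(-t), -t*exp(-t), -t^2*exp(-t)/2]
  [-t*exp(-t), exp(-t), t*exp(-t)]
  [t^2*exp(-t)/2, -t*exp(-t), -t^2*exp(-t)/2 + exp(-t)]

Strategy: write A = P · J · P⁻¹ where J is a Jordan canonical form, so e^{tA} = P · e^{tJ} · P⁻¹, and e^{tJ} can be computed block-by-block.

A has Jordan form
J =
  [-1,  1,  0]
  [ 0, -1,  1]
  [ 0,  0, -1]
(up to reordering of blocks).

Per-block formulas:
  For a 3×3 Jordan block J_3(-1): exp(t · J_3(-1)) = e^(-1t)·(I + t·N + (t^2/2)·N^2), where N is the 3×3 nilpotent shift.

After assembling e^{tJ} and conjugating by P, we get:

e^{tA} =
  [t^2*exp(-t)/2 + exp(-t), -t*exp(-t), -t^2*exp(-t)/2]
  [-t*exp(-t), exp(-t), t*exp(-t)]
  [t^2*exp(-t)/2, -t*exp(-t), -t^2*exp(-t)/2 + exp(-t)]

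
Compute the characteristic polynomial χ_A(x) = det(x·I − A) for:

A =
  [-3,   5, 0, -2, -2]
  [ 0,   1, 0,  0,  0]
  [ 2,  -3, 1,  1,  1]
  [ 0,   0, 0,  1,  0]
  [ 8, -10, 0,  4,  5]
x^5 - 5*x^4 + 10*x^3 - 10*x^2 + 5*x - 1

Expanding det(x·I − A) (e.g. by cofactor expansion or by noting that A is similar to its Jordan form J, which has the same characteristic polynomial as A) gives
  χ_A(x) = x^5 - 5*x^4 + 10*x^3 - 10*x^2 + 5*x - 1
which factors as (x - 1)^5. The eigenvalues (with algebraic multiplicities) are λ = 1 with multiplicity 5.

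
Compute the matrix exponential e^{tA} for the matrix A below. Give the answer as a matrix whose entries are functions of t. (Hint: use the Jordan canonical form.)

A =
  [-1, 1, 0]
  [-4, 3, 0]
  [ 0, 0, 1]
e^{tA} =
  [-2*t*exp(t) + exp(t), t*exp(t), 0]
  [-4*t*exp(t), 2*t*exp(t) + exp(t), 0]
  [0, 0, exp(t)]

Strategy: write A = P · J · P⁻¹ where J is a Jordan canonical form, so e^{tA} = P · e^{tJ} · P⁻¹, and e^{tJ} can be computed block-by-block.

A has Jordan form
J =
  [1, 1, 0]
  [0, 1, 0]
  [0, 0, 1]
(up to reordering of blocks).

Per-block formulas:
  For a 1×1 block at λ = 1: exp(t · [1]) = [e^(1t)].
  For a 2×2 Jordan block J_2(1): exp(t · J_2(1)) = e^(1t)·(I + t·N), where N is the 2×2 nilpotent shift.

After assembling e^{tJ} and conjugating by P, we get:

e^{tA} =
  [-2*t*exp(t) + exp(t), t*exp(t), 0]
  [-4*t*exp(t), 2*t*exp(t) + exp(t), 0]
  [0, 0, exp(t)]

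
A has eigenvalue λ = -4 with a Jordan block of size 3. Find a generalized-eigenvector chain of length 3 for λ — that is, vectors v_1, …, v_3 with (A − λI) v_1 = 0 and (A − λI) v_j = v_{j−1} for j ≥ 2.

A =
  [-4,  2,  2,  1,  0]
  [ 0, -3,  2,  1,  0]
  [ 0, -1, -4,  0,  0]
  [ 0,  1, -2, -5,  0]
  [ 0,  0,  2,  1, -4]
A Jordan chain for λ = -4 of length 3:
v_1 = (1, 0, -1, 2, -1)ᵀ
v_2 = (2, 1, -1, 1, 0)ᵀ
v_3 = (0, 1, 0, 0, 0)ᵀ

Let N = A − (-4)·I. We want v_3 with N^3 v_3 = 0 but N^2 v_3 ≠ 0; then v_{j-1} := N · v_j for j = 3, …, 2.

Pick v_3 = (0, 1, 0, 0, 0)ᵀ.
Then v_2 = N · v_3 = (2, 1, -1, 1, 0)ᵀ.
Then v_1 = N · v_2 = (1, 0, -1, 2, -1)ᵀ.

Sanity check: (A − (-4)·I) v_1 = (0, 0, 0, 0, 0)ᵀ = 0. ✓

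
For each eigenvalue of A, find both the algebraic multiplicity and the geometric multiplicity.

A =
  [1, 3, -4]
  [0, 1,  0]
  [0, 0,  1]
λ = 1: alg = 3, geom = 2

Step 1 — factor the characteristic polynomial to read off the algebraic multiplicities:
  χ_A(x) = (x - 1)^3

Step 2 — compute geometric multiplicities via the rank-nullity identity g(λ) = n − rank(A − λI):
  rank(A − (1)·I) = 1, so dim ker(A − (1)·I) = n − 1 = 2

Summary:
  λ = 1: algebraic multiplicity = 3, geometric multiplicity = 2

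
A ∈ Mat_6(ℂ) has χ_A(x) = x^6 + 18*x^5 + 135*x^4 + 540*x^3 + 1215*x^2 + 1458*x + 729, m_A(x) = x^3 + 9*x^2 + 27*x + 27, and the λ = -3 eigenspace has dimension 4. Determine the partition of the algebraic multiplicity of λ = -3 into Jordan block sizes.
Block sizes for λ = -3: [3, 1, 1, 1]

Step 1 — from the characteristic polynomial, algebraic multiplicity of λ = -3 is 6. From dim ker(A − (-3)·I) = 4, there are exactly 4 Jordan blocks for λ = -3.
Step 2 — from the minimal polynomial, the factor (x + 3)^3 tells us the largest block for λ = -3 has size 3.
Step 3 — with total size 6, 4 blocks, and largest block 3, the block sizes (in nonincreasing order) are [3, 1, 1, 1].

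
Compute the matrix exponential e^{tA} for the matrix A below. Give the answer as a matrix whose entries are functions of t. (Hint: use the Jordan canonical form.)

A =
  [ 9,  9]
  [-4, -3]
e^{tA} =
  [6*t*exp(3*t) + exp(3*t), 9*t*exp(3*t)]
  [-4*t*exp(3*t), -6*t*exp(3*t) + exp(3*t)]

Strategy: write A = P · J · P⁻¹ where J is a Jordan canonical form, so e^{tA} = P · e^{tJ} · P⁻¹, and e^{tJ} can be computed block-by-block.

A has Jordan form
J =
  [3, 1]
  [0, 3]
(up to reordering of blocks).

Per-block formulas:
  For a 2×2 Jordan block J_2(3): exp(t · J_2(3)) = e^(3t)·(I + t·N), where N is the 2×2 nilpotent shift.

After assembling e^{tJ} and conjugating by P, we get:

e^{tA} =
  [6*t*exp(3*t) + exp(3*t), 9*t*exp(3*t)]
  [-4*t*exp(3*t), -6*t*exp(3*t) + exp(3*t)]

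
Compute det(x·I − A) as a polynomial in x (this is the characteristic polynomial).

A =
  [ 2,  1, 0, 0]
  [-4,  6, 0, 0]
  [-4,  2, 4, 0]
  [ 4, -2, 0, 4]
x^4 - 16*x^3 + 96*x^2 - 256*x + 256

Expanding det(x·I − A) (e.g. by cofactor expansion or by noting that A is similar to its Jordan form J, which has the same characteristic polynomial as A) gives
  χ_A(x) = x^4 - 16*x^3 + 96*x^2 - 256*x + 256
which factors as (x - 4)^4. The eigenvalues (with algebraic multiplicities) are λ = 4 with multiplicity 4.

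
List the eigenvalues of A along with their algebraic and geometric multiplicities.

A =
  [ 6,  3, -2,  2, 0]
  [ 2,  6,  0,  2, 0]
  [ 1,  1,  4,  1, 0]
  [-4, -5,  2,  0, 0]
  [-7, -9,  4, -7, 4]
λ = 4: alg = 5, geom = 3

Step 1 — factor the characteristic polynomial to read off the algebraic multiplicities:
  χ_A(x) = (x - 4)^5

Step 2 — compute geometric multiplicities via the rank-nullity identity g(λ) = n − rank(A − λI):
  rank(A − (4)·I) = 2, so dim ker(A − (4)·I) = n − 2 = 3

Summary:
  λ = 4: algebraic multiplicity = 5, geometric multiplicity = 3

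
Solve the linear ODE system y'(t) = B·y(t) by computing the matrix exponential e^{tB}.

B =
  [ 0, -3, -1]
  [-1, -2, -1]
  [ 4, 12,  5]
e^{tB} =
  [-t*exp(t) + exp(t), -3*t*exp(t), -t*exp(t)]
  [-t*exp(t), -3*t*exp(t) + exp(t), -t*exp(t)]
  [4*t*exp(t), 12*t*exp(t), 4*t*exp(t) + exp(t)]

Strategy: write B = P · J · P⁻¹ where J is a Jordan canonical form, so e^{tB} = P · e^{tJ} · P⁻¹, and e^{tJ} can be computed block-by-block.

B has Jordan form
J =
  [1, 1, 0]
  [0, 1, 0]
  [0, 0, 1]
(up to reordering of blocks).

Per-block formulas:
  For a 1×1 block at λ = 1: exp(t · [1]) = [e^(1t)].
  For a 2×2 Jordan block J_2(1): exp(t · J_2(1)) = e^(1t)·(I + t·N), where N is the 2×2 nilpotent shift.

After assembling e^{tJ} and conjugating by P, we get:

e^{tB} =
  [-t*exp(t) + exp(t), -3*t*exp(t), -t*exp(t)]
  [-t*exp(t), -3*t*exp(t) + exp(t), -t*exp(t)]
  [4*t*exp(t), 12*t*exp(t), 4*t*exp(t) + exp(t)]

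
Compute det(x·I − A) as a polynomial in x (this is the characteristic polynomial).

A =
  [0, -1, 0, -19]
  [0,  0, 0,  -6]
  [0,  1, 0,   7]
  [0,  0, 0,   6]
x^4 - 6*x^3

Expanding det(x·I − A) (e.g. by cofactor expansion or by noting that A is similar to its Jordan form J, which has the same characteristic polynomial as A) gives
  χ_A(x) = x^4 - 6*x^3
which factors as x^3*(x - 6). The eigenvalues (with algebraic multiplicities) are λ = 0 with multiplicity 3, λ = 6 with multiplicity 1.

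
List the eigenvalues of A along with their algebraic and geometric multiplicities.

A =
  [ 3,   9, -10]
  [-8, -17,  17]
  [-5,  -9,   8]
λ = -2: alg = 3, geom = 1

Step 1 — factor the characteristic polynomial to read off the algebraic multiplicities:
  χ_A(x) = (x + 2)^3

Step 2 — compute geometric multiplicities via the rank-nullity identity g(λ) = n − rank(A − λI):
  rank(A − (-2)·I) = 2, so dim ker(A − (-2)·I) = n − 2 = 1

Summary:
  λ = -2: algebraic multiplicity = 3, geometric multiplicity = 1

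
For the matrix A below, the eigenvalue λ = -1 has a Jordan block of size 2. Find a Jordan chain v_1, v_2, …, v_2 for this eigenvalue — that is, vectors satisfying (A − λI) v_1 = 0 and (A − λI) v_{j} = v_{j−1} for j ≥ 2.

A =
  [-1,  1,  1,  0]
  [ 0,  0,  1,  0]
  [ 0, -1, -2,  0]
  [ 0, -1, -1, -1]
A Jordan chain for λ = -1 of length 2:
v_1 = (1, 1, -1, -1)ᵀ
v_2 = (0, 1, 0, 0)ᵀ

Let N = A − (-1)·I. We want v_2 with N^2 v_2 = 0 but N^1 v_2 ≠ 0; then v_{j-1} := N · v_j for j = 2, …, 2.

Pick v_2 = (0, 1, 0, 0)ᵀ.
Then v_1 = N · v_2 = (1, 1, -1, -1)ᵀ.

Sanity check: (A − (-1)·I) v_1 = (0, 0, 0, 0)ᵀ = 0. ✓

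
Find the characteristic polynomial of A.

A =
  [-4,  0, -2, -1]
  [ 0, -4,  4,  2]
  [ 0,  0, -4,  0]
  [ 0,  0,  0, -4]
x^4 + 16*x^3 + 96*x^2 + 256*x + 256

Expanding det(x·I − A) (e.g. by cofactor expansion or by noting that A is similar to its Jordan form J, which has the same characteristic polynomial as A) gives
  χ_A(x) = x^4 + 16*x^3 + 96*x^2 + 256*x + 256
which factors as (x + 4)^4. The eigenvalues (with algebraic multiplicities) are λ = -4 with multiplicity 4.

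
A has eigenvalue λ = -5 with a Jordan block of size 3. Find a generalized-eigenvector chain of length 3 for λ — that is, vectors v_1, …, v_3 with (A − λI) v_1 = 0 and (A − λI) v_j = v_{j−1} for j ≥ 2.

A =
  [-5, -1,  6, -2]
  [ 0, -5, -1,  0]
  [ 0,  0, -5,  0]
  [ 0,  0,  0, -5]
A Jordan chain for λ = -5 of length 3:
v_1 = (1, 0, 0, 0)ᵀ
v_2 = (6, -1, 0, 0)ᵀ
v_3 = (0, 0, 1, 0)ᵀ

Let N = A − (-5)·I. We want v_3 with N^3 v_3 = 0 but N^2 v_3 ≠ 0; then v_{j-1} := N · v_j for j = 3, …, 2.

Pick v_3 = (0, 0, 1, 0)ᵀ.
Then v_2 = N · v_3 = (6, -1, 0, 0)ᵀ.
Then v_1 = N · v_2 = (1, 0, 0, 0)ᵀ.

Sanity check: (A − (-5)·I) v_1 = (0, 0, 0, 0)ᵀ = 0. ✓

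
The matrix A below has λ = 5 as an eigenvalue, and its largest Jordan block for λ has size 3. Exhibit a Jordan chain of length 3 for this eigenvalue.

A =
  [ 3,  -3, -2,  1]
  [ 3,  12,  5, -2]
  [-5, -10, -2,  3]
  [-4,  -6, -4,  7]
A Jordan chain for λ = 5 of length 3:
v_1 = (1, -2, 3, 2)ᵀ
v_2 = (-2, 3, -5, -4)ᵀ
v_3 = (1, 0, 0, 0)ᵀ

Let N = A − (5)·I. We want v_3 with N^3 v_3 = 0 but N^2 v_3 ≠ 0; then v_{j-1} := N · v_j for j = 3, …, 2.

Pick v_3 = (1, 0, 0, 0)ᵀ.
Then v_2 = N · v_3 = (-2, 3, -5, -4)ᵀ.
Then v_1 = N · v_2 = (1, -2, 3, 2)ᵀ.

Sanity check: (A − (5)·I) v_1 = (0, 0, 0, 0)ᵀ = 0. ✓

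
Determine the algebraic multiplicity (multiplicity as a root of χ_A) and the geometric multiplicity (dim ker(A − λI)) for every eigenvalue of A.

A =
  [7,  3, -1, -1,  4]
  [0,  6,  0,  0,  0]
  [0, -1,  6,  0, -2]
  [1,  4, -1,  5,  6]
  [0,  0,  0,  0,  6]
λ = 6: alg = 5, geom = 3

Step 1 — factor the characteristic polynomial to read off the algebraic multiplicities:
  χ_A(x) = (x - 6)^5

Step 2 — compute geometric multiplicities via the rank-nullity identity g(λ) = n − rank(A − λI):
  rank(A − (6)·I) = 2, so dim ker(A − (6)·I) = n − 2 = 3

Summary:
  λ = 6: algebraic multiplicity = 5, geometric multiplicity = 3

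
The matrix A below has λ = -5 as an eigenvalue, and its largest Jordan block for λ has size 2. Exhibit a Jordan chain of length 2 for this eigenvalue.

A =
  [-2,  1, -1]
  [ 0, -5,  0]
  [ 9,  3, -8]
A Jordan chain for λ = -5 of length 2:
v_1 = (3, 0, 9)ᵀ
v_2 = (1, 0, 0)ᵀ

Let N = A − (-5)·I. We want v_2 with N^2 v_2 = 0 but N^1 v_2 ≠ 0; then v_{j-1} := N · v_j for j = 2, …, 2.

Pick v_2 = (1, 0, 0)ᵀ.
Then v_1 = N · v_2 = (3, 0, 9)ᵀ.

Sanity check: (A − (-5)·I) v_1 = (0, 0, 0)ᵀ = 0. ✓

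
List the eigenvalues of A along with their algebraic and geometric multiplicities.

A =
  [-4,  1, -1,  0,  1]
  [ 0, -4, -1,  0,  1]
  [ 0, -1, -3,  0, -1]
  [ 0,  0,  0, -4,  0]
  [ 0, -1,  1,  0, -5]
λ = -4: alg = 5, geom = 3

Step 1 — factor the characteristic polynomial to read off the algebraic multiplicities:
  χ_A(x) = (x + 4)^5

Step 2 — compute geometric multiplicities via the rank-nullity identity g(λ) = n − rank(A − λI):
  rank(A − (-4)·I) = 2, so dim ker(A − (-4)·I) = n − 2 = 3

Summary:
  λ = -4: algebraic multiplicity = 5, geometric multiplicity = 3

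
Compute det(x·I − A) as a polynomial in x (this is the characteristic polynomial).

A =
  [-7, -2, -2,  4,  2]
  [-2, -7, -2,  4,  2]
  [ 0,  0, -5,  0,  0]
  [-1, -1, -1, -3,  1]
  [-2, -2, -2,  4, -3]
x^5 + 25*x^4 + 250*x^3 + 1250*x^2 + 3125*x + 3125

Expanding det(x·I − A) (e.g. by cofactor expansion or by noting that A is similar to its Jordan form J, which has the same characteristic polynomial as A) gives
  χ_A(x) = x^5 + 25*x^4 + 250*x^3 + 1250*x^2 + 3125*x + 3125
which factors as (x + 5)^5. The eigenvalues (with algebraic multiplicities) are λ = -5 with multiplicity 5.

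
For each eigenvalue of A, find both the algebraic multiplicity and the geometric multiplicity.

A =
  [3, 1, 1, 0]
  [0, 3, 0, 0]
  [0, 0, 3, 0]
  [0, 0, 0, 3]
λ = 3: alg = 4, geom = 3

Step 1 — factor the characteristic polynomial to read off the algebraic multiplicities:
  χ_A(x) = (x - 3)^4

Step 2 — compute geometric multiplicities via the rank-nullity identity g(λ) = n − rank(A − λI):
  rank(A − (3)·I) = 1, so dim ker(A − (3)·I) = n − 1 = 3

Summary:
  λ = 3: algebraic multiplicity = 4, geometric multiplicity = 3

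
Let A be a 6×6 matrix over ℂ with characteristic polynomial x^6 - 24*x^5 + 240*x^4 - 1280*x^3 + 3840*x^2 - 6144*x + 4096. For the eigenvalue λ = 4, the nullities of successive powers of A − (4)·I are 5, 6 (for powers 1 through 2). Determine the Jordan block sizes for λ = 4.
Block sizes for λ = 4: [2, 1, 1, 1, 1]

From the dimensions of kernels of powers, the number of Jordan blocks of size at least j is d_j − d_{j−1} where d_j = dim ker(N^j) (with d_0 = 0). Computing the differences gives [5, 1].
The number of blocks of size exactly k is (#blocks of size ≥ k) − (#blocks of size ≥ k + 1), so the partition is: 4 block(s) of size 1, 1 block(s) of size 2.
In nonincreasing order the block sizes are [2, 1, 1, 1, 1].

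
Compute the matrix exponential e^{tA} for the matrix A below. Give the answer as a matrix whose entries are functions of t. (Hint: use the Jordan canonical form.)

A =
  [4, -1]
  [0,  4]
e^{tA} =
  [exp(4*t), -t*exp(4*t)]
  [0, exp(4*t)]

Strategy: write A = P · J · P⁻¹ where J is a Jordan canonical form, so e^{tA} = P · e^{tJ} · P⁻¹, and e^{tJ} can be computed block-by-block.

A has Jordan form
J =
  [4, 1]
  [0, 4]
(up to reordering of blocks).

Per-block formulas:
  For a 2×2 Jordan block J_2(4): exp(t · J_2(4)) = e^(4t)·(I + t·N), where N is the 2×2 nilpotent shift.

After assembling e^{tJ} and conjugating by P, we get:

e^{tA} =
  [exp(4*t), -t*exp(4*t)]
  [0, exp(4*t)]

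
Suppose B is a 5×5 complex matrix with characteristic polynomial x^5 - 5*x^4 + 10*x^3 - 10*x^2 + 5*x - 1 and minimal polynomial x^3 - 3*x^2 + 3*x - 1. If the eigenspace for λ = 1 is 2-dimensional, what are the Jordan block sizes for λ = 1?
Block sizes for λ = 1: [3, 2]

Step 1 — from the characteristic polynomial, algebraic multiplicity of λ = 1 is 5. From dim ker(B − (1)·I) = 2, there are exactly 2 Jordan blocks for λ = 1.
Step 2 — from the minimal polynomial, the factor (x − 1)^3 tells us the largest block for λ = 1 has size 3.
Step 3 — with total size 5, 2 blocks, and largest block 3, the block sizes (in nonincreasing order) are [3, 2].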